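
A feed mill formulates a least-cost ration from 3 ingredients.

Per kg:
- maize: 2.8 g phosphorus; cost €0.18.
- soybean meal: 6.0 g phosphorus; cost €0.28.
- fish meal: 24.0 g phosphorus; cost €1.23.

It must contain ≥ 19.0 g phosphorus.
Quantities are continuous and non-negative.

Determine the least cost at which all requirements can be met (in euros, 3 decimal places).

Let x1 = kg of maize, x2 = kg of soybean meal, x3 = kg of fish meal.
Minimize 0.18x1 + 0.28x2 + 1.23x3 with:
  2.8x1 + 6x2 + 24x3 ≥ 19   (phosphorus)
  x1, x2, x3 ≥ 0.
At the optimum only soybean meal is positive (maize, fish meal = 0). There the phosphorus constraint is tight.
That vertex is x2 = 3.167.
Cost = 0.28·3.167 = 0.88676.

€0.887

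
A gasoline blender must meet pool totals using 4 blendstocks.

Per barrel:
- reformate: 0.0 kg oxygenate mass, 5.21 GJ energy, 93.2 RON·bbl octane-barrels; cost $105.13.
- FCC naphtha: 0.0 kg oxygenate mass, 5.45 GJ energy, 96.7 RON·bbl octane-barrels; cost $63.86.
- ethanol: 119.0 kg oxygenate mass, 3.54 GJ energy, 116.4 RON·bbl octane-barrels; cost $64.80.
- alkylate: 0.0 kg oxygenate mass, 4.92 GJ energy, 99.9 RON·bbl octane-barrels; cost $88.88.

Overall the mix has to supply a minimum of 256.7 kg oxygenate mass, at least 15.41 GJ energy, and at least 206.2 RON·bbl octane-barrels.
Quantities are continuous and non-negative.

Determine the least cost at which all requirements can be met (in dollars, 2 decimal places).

Set it up as a linear program. Let x1 = barrels of reformate, x2 = barrels of FCC naphtha, x3 = barrels of ethanol, x4 = barrels of alkylate.
Minimize 105.13x1 + 63.86x2 + 64.8x3 + 88.88x4 s.t.:
  119x3 ≥ 256.7   (oxygenate mass)
  5.21x1 + 5.45x2 + 3.54x3 + 4.92x4 ≥ 15.41   (energy)
  93.2x1 + 96.7x2 + 116.4x3 + 99.9x4 ≥ 206.2   (octane-barrels)
  x1, x2, x3, x4 ≥ 0.
The minimum-cost mix takes nothing from reformate, alkylate — only FCC naphtha, ethanol. Binding constraints: oxygenate mass and energy.
Optimal quantities: FCC naphtha = 1.4264 barrels, ethanol = 2.1571 barrels.
Total cost: 63.86·1.4264 + 64.8·2.1571 = 230.8700.

$230.87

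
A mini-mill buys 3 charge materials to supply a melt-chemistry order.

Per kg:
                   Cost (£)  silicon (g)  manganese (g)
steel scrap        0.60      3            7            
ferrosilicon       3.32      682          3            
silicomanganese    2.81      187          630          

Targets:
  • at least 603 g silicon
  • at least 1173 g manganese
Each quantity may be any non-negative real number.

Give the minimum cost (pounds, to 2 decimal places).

This is a linear program. Let x1 = kg of steel scrap, x2 = kg of ferrosilicon, x3 = kg of silicomanganese.
Minimise 0.6x1 + 3.32x2 + 2.81x3 s.t.:
  3x1 + 682x2 + 187x3 ≥ 603   (silicon)
  7x1 + 3x2 + 630x3 ≥ 1173   (manganese)
  x1, x2, x3 ≥ 0.
The minimum-cost mix takes nothing from steel scrap — only ferrosilicon, silicomanganese. Binding constraints: silicon and manganese.
Optimal quantities: ferrosilicon = 0.3741 kg, silicomanganese = 1.86 kg.
Hence cost = 3.32·0.3741 + 2.81·1.86 = £6.4686.

£6.47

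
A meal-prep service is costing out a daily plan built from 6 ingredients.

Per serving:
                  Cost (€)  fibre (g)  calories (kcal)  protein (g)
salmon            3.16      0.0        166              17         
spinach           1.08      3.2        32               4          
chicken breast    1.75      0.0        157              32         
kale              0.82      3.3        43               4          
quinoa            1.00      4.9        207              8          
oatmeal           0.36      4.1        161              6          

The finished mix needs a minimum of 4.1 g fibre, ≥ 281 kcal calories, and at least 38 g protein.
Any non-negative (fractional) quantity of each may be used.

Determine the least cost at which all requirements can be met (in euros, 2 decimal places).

€2.11

Let x1 = servings of salmon, x2 = servings of spinach, x3 = servings of chicken breast, x4 = servings of kale, x5 = servings of quinoa, x6 = servings of oatmeal.
Minimise 3.16x1 + 1.08x2 + 1.75x3 + 0.82x4 + 1x5 + 0.36x6 subject to:
  3.2x2 + 3.3x4 + 4.9x5 + 4.1x6 ≥ 4.1   (fibre)
  166x1 + 32x2 + 157x3 + 43x4 + 207x5 + 161x6 ≥ 281   (calories)
  17x1 + 4x2 + 32x3 + 4x4 + 8x5 + 6x6 ≥ 38   (protein)
  x1, x2, x3, x4, x5, x6 ≥ 0.
The cheapest feasible vertex uses only chicken breast, oatmeal; salmon, spinach, kale, quinoa are not used. Binding constraints: fibre and protein.
Solving gives x3 = 1, x6 = 1.
Objective = 1.75·1 + 0.36·1 = 2.1100.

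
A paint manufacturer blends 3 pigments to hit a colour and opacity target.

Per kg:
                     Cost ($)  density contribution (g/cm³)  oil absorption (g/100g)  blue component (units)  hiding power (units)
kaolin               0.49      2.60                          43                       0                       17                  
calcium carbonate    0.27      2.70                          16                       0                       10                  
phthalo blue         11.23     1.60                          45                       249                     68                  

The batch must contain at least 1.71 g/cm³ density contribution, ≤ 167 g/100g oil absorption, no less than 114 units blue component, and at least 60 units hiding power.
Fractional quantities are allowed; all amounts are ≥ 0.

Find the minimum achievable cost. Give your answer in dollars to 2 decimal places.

$5.92

This is a linear program. Let x1 = kg of kaolin, x2 = kg of calcium carbonate, x3 = kg of phthalo blue.
Minimise 0.49x1 + 0.27x2 + 11.23x3 subject to:
  2.6x1 + 2.7x2 + 1.6x3 ≥ 1.71   (density contribution)
  43x1 + 16x2 + 45x3 ≤ 167   (oil absorption)
  249x3 ≥ 114   (blue component)
  17x1 + 10x2 + 68x3 ≥ 60   (hiding power)
  x1, x2, x3 ≥ 0.
The optimal basis is {calcium carbonate, phthalo blue}; kaolin drops out. The blue component and hiding power requirements are met with equality.
Optimal quantities: calcium carbonate = 2.887 kg, phthalo blue = 0.4578 kg.
Total cost: 0.27·2.887 + 11.23·0.4578 = 5.9206.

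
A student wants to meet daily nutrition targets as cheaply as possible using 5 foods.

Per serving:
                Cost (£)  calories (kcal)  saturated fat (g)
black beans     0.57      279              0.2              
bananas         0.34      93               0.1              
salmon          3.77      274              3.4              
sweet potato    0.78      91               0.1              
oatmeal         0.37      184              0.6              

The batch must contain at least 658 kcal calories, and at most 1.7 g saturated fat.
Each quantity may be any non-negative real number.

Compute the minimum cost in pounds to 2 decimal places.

Let x1 = servings of black beans, x2 = servings of bananas, x3 = servings of salmon, x4 = servings of sweet potato, x5 = servings of oatmeal.
min 0.57x1 + 0.34x2 + 3.77x3 + 0.78x4 + 0.37x5 s.t.:
  279x1 + 93x2 + 274x3 + 91x4 + 184x5 ≥ 658   (calories)
  0.2x1 + 0.1x2 + 3.4x3 + 0.1x4 + 0.6x5 ≤ 1.7   (saturated fat)
  x1, x2, x3, x4, x5 ≥ 0.
The optimal basis is {black beans, oatmeal}; bananas, salmon, sweet potato drop out. There the calories and saturated fat constraints are tight.
Solving gives x1 = 0.6279, x5 = 2.624.
Total cost: 0.57·0.6279 + 0.37·2.624 = 1.3288.

£1.33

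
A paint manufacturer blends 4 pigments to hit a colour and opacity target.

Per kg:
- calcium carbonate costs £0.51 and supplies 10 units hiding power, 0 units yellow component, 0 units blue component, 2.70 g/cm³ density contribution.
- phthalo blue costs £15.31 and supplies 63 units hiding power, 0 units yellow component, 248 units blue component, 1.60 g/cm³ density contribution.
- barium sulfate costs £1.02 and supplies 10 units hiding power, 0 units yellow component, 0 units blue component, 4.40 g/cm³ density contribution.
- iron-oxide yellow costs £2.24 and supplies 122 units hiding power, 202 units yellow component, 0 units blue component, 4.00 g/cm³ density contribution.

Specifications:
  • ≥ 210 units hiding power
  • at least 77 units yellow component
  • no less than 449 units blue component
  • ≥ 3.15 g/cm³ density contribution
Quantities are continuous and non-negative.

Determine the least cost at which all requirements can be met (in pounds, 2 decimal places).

Let x1 = kg of calcium carbonate, x2 = kg of phthalo blue, x3 = kg of barium sulfate, x4 = kg of iron-oxide yellow.
min 0.51x1 + 15.31x2 + 1.02x3 + 2.24x4 s.t.:
  10x1 + 63x2 + 10x3 + 122x4 ≥ 210   (hiding power)
  202x4 ≥ 77   (yellow component)
  248x2 ≥ 449   (blue component)
  2.7x1 + 1.6x2 + 4.4x3 + 4x4 ≥ 3.15   (density contribution)
  x1, x2, x3, x4 ≥ 0.
The optimal basis is {phthalo blue, iron-oxide yellow}; calcium carbonate, barium sulfate drop out. The hiding power and blue component requirements are met with equality.
Optimal quantities: phthalo blue = 1.8105 kg, iron-oxide yellow = 0.78639 kg.
Total cost: 15.31·1.8105 + 2.24·0.78639 = 29.4803.

£29.48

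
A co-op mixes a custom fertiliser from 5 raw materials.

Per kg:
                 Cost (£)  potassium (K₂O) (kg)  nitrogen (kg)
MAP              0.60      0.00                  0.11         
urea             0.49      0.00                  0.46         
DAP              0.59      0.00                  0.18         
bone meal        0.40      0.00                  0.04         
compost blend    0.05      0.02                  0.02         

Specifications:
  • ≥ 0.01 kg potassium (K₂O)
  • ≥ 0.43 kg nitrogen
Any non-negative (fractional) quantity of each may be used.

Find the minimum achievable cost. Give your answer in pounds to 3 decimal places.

This is a linear program. Let x1 = kg of MAP, x2 = kg of urea, x3 = kg of DAP, x4 = kg of bone meal, x5 = kg of compost blend.
Minimize 0.6x1 + 0.49x2 + 0.59x3 + 0.4x4 + 0.05x5 with:
  0.02x5 ≥ 0.01   (potassium (K₂O))
  0.11x1 + 0.46x2 + 0.18x3 + 0.04x4 + 0.02x5 ≥ 0.43   (nitrogen)
  x1, x2, x3, x4, x5 ≥ 0.
The minimum-cost mix takes nothing from MAP, DAP, bone meal — only urea, compost blend. There the potassium (K₂O) and nitrogen constraints are tight.
That vertex is x2 = 0.913, x5 = 0.5.
Hence cost = 0.49·0.913 + 0.05·0.5 = £0.47237.

£0.472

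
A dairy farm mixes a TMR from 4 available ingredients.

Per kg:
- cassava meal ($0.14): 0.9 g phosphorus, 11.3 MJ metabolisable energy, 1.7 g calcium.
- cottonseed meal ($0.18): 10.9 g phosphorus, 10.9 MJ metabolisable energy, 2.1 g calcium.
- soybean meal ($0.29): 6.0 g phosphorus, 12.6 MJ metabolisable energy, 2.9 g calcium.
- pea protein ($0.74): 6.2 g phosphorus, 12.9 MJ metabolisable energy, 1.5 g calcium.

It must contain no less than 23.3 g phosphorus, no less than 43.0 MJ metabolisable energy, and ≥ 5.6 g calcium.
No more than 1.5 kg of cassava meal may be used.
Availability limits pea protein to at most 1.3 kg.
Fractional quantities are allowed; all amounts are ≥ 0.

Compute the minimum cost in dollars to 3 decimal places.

Let x1 = kg of cassava meal, x2 = kg of cottonseed meal, x3 = kg of soybean meal, x4 = kg of pea protein.
Minimize 0.14x1 + 0.18x2 + 0.29x3 + 0.74x4 with:
  0.9x1 + 10.9x2 + 6x3 + 6.2x4 ≥ 23.3   (phosphorus)
  11.3x1 + 10.9x2 + 12.6x3 + 12.9x4 ≥ 43   (metabolisable energy)
  1.7x1 + 2.1x2 + 2.9x3 + 1.5x4 ≥ 5.6   (calcium)
  x1 ≤ 1.5
  x4 ≤ 1.3
  x1, x2, x3, x4 ≥ 0.
The minimum-cost mix takes nothing from soybean meal, pea protein — only cassava meal, cottonseed meal. There the metabolisable energy and the cassava meal cap constraints are tight.
Optimal quantities: cassava meal = 1.5 kg, cottonseed meal = 2.39 kg.
Total cost: 0.14·1.5 + 0.18·2.39 = 0.64020.

$0.640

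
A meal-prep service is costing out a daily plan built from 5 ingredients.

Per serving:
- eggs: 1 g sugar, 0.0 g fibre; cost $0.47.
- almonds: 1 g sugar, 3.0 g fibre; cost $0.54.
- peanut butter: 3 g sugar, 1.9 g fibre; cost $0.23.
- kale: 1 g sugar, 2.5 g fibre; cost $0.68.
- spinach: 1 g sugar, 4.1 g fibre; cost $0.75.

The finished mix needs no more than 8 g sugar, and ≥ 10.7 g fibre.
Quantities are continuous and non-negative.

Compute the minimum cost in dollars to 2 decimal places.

$1.71

Let x1 = servings of eggs, x2 = servings of almonds, x3 = servings of peanut butter, x4 = servings of kale, x5 = servings of spinach.
min 0.47x1 + 0.54x2 + 0.23x3 + 0.68x4 + 0.75x5 s.t.:
  1x1 + 1x2 + 3x3 + 1x4 + 1x5 ≤ 8   (sugar)
  3x2 + 1.9x3 + 2.5x4 + 4.1x5 ≥ 10.7   (fibre)
  x1, x2, x3, x4, x5 ≥ 0.
The optimal basis is {peanut butter, spinach}; eggs, almonds, kale drop out. Binding constraints: sugar and fibre.
Solving gives x3 = 2.125, x5 = 1.625.
Objective = 0.23·2.125 + 0.75·1.625 = 1.7075.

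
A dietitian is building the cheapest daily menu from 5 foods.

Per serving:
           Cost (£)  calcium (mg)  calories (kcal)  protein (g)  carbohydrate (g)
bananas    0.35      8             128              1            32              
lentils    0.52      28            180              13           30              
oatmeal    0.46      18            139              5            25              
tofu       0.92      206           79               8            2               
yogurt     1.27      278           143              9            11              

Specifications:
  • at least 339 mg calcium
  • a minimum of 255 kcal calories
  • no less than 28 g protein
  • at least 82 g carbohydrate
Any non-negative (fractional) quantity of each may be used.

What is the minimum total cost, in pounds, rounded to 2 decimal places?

Let x1 = servings of bananas, x2 = servings of lentils, x3 = servings of oatmeal, x4 = servings of tofu, x5 = servings of yogurt.
Minimise 0.35x1 + 0.52x2 + 0.46x3 + 0.92x4 + 1.27x5 subject to:
  8x1 + 28x2 + 18x3 + 206x4 + 278x5 ≥ 339   (calcium)
  128x1 + 180x2 + 139x3 + 79x4 + 143x5 ≥ 255   (calories)
  1x1 + 13x2 + 5x3 + 8x4 + 9x5 ≥ 28   (protein)
  32x1 + 30x2 + 25x3 + 2x4 + 11x5 ≥ 82   (carbohydrate)
  x1, x2, x3, x4, x5 ≥ 0.
The minimum-cost mix takes nothing from oatmeal, tofu — only bananas, lentils, yogurt. The calcium, protein, carbohydrate requirements are met with equality.
Solving gives x1 = 0.9331, x2 = 1.351, x5 = 1.057.
Hence cost = 0.35·0.9331 + 0.52·1.351 + 1.27·1.057 = £2.3715.

£2.37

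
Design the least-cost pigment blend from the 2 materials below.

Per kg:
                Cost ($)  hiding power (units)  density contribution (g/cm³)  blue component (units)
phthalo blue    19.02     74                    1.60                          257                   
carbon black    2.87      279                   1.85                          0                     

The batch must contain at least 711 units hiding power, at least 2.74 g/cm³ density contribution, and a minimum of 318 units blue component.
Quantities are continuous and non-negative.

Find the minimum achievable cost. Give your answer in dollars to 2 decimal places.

Treat it as an LP. Let x1 = kg of phthalo blue, x2 = kg of carbon black.
Minimize 19.02x1 + 2.87x2 subject to:
  74x1 + 279x2 ≥ 711   (hiding power)
  1.6x1 + 1.85x2 ≥ 2.74   (density contribution)
  257x1 ≥ 318   (blue component)
  x1, x2 ≥ 0.
Both inputs are positive at the optimum. There the hiding power and blue component constraints are tight.
So phthalo blue = 1.2374 kg, carbon black = 2.2202 kg.
Cost = 19.02·1.2374 + 2.87·2.2202 = 29.9073.

$29.91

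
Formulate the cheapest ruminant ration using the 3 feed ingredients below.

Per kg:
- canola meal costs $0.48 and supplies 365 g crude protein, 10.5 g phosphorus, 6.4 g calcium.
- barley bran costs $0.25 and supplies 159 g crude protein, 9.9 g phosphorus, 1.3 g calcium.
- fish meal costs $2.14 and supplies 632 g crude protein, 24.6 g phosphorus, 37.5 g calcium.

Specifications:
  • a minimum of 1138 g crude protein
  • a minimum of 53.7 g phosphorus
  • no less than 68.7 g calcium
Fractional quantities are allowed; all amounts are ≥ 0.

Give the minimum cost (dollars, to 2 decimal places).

$4.08

This is a linear program. Let x1 = kg of canola meal, x2 = kg of barley bran, x3 = kg of fish meal.
min 0.48x1 + 0.25x2 + 2.14x3 s.t.:
  365x1 + 159x2 + 632x3 ≥ 1138   (crude protein)
  10.5x1 + 9.9x2 + 24.6x3 ≥ 53.7   (phosphorus)
  6.4x1 + 1.3x2 + 37.5x3 ≥ 68.7   (calcium)
  x1, x2, x3 ≥ 0.
The cheapest feasible vertex uses only canola meal, fish meal; barley bran is not used. The phosphorus and calcium requirements are met with equality.
Solving gives x1 = 1.37, x3 = 1.598.
Total cost: 0.48·1.37 + 2.14·1.598 = 4.0773.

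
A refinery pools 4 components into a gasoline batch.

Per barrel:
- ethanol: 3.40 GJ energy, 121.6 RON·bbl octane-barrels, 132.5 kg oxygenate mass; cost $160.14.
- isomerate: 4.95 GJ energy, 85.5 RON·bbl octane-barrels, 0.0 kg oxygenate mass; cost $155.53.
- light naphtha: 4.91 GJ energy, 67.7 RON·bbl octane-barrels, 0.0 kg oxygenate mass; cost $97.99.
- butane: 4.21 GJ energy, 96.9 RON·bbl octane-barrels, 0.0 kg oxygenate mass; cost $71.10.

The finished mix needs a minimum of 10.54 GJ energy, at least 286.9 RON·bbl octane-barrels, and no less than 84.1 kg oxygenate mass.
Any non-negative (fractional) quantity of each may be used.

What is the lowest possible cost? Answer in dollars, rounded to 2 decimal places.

Treat it as an LP. Let x1 = barrels of ethanol, x2 = barrels of isomerate, x3 = barrels of light naphtha, x4 = barrels of butane.
Minimise 160.14x1 + 155.53x2 + 97.99x3 + 71.1x4 with:
  3.4x1 + 4.95x2 + 4.91x3 + 4.21x4 ≥ 10.54   (energy)
  121.6x1 + 85.5x2 + 67.7x3 + 96.9x4 ≥ 286.9   (octane-barrels)
  132.5x1 ≥ 84.1   (oxygenate mass)
  x1, x2, x3, x4 ≥ 0.
The cheapest feasible vertex uses only ethanol, butane; isomerate, light naphtha are not used. Binding constraints: octane-barrels and oxygenate mass.
So ethanol = 0.634717 barrels, butane = 2.16428 barrels.
Objective = 160.14·0.634717 + 71.1·2.16428 = 255.5239.

$255.52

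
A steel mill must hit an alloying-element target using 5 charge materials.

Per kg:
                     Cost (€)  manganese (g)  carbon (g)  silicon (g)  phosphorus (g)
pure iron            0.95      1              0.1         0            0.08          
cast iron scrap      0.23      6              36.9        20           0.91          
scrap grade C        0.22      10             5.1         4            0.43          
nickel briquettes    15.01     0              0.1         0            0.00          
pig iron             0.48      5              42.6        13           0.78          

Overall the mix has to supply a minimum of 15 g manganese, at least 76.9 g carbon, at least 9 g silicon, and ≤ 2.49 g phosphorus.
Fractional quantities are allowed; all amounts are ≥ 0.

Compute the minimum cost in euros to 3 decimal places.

Let x1 = kg of pure iron, x2 = kg of cast iron scrap, x3 = kg of scrap grade C, x4 = kg of nickel briquettes, x5 = kg of pig iron.
Minimize 0.95x1 + 0.23x2 + 0.22x3 + 15.01x4 + 0.48x5 subject to:
  1x1 + 6x2 + 10x3 + 5x5 ≥ 15   (manganese)
  0.1x1 + 36.9x2 + 5.1x3 + 0.1x4 + 42.6x5 ≥ 76.9   (carbon)
  20x2 + 4x3 + 13x5 ≥ 9   (silicon)
  0.08x1 + 0.91x2 + 0.43x3 + 0.78x5 ≤ 2.49   (phosphorus)
  x1, x2, x3, x4, x5 ≥ 0.
The optimal basis is {cast iron scrap, scrap grade C}; pure iron, nickel briquettes, pig iron drop out. The manganese and carbon requirements are met with equality.
Optimal quantities: cast iron scrap = 2.0464 kg, scrap grade C = 0.27216 kg.
Objective = 0.23·2.0464 + 0.22·0.27216 = 0.53055.

€0.531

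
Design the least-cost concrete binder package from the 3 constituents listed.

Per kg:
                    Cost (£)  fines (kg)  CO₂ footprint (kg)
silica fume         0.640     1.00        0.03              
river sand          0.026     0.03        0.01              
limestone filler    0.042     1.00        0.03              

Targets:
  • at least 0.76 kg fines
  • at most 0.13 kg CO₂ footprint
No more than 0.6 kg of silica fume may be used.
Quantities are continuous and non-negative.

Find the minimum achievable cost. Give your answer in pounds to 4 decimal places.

This is a linear program. Let x1 = kg of silica fume, x2 = kg of river sand, x3 = kg of limestone filler.
min 0.64x1 + 0.026x2 + 0.042x3 s.t.:
  1x1 + 0.03x2 + 1x3 ≥ 0.76   (fines)
  0.03x1 + 0.01x2 + 0.03x3 ≤ 0.13   (CO₂ footprint)
  x1 ≤ 0.6
  x1, x2, x3 ≥ 0.
The minimum-cost mix takes nothing from silica fume, river sand — only limestone filler. The fines requirement is met with equality.
Solving gives x3 = 0.76.
Cost = 0.042·0.76 = 0.031920.

£0.0319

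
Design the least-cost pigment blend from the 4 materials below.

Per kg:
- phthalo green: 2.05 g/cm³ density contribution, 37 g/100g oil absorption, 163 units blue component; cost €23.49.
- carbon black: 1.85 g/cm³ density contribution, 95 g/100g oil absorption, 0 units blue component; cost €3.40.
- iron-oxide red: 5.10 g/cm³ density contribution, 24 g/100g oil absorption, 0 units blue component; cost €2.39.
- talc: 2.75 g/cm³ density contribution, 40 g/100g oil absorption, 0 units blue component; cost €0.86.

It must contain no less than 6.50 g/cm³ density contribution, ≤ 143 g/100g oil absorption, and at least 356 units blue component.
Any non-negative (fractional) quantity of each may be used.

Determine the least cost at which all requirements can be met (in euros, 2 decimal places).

€51.94

Let x1 = kg of phthalo green, x2 = kg of carbon black, x3 = kg of iron-oxide red, x4 = kg of talc.
Minimize 23.49x1 + 3.4x2 + 2.39x3 + 0.86x4 subject to:
  2.05x1 + 1.85x2 + 5.1x3 + 2.75x4 ≥ 6.5   (density contribution)
  37x1 + 95x2 + 24x3 + 40x4 ≤ 143   (oil absorption)
  163x1 ≥ 356   (blue component)
  x1, x2, x3, x4 ≥ 0.
At the optimum only phthalo green, talc are positive (carbon black, iron-oxide red = 0). There the density contribution and blue component constraints are tight.
That vertex is x1 = 2.18405, x4 = 0.735527.
Cost = 23.49·2.18405 + 0.86·0.735527 = 51.9359.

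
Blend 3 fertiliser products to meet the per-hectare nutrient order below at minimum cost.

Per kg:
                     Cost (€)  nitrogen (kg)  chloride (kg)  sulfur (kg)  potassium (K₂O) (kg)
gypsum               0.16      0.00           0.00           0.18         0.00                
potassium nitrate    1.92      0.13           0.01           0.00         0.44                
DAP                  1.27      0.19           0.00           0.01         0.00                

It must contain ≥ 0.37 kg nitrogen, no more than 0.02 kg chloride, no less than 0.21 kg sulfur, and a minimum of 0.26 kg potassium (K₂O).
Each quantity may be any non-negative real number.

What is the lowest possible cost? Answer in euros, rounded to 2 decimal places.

Let x1 = kg of gypsum, x2 = kg of potassium nitrate, x3 = kg of DAP.
Minimise 0.16x1 + 1.92x2 + 1.27x3 s.t.:
  0.13x2 + 0.19x3 ≥ 0.37   (nitrogen)
  0.01x2 ≤ 0.02   (chloride)
  0.18x1 + 0.01x3 ≥ 0.21   (sulfur)
  0.44x2 ≥ 0.26   (potassium (K₂O))
  x1, x2, x3 ≥ 0.
All 3 inputs are positive at the optimum. There the nitrogen, sulfur, potassium (K₂O) constraints are tight.
So gypsum = 1.081 kg, potassium nitrate = 0.5909 kg, DAP = 1.543 kg.
Objective = 0.16·1.081 + 1.92·0.5909 + 1.27·1.543 = 3.2671.

€3.27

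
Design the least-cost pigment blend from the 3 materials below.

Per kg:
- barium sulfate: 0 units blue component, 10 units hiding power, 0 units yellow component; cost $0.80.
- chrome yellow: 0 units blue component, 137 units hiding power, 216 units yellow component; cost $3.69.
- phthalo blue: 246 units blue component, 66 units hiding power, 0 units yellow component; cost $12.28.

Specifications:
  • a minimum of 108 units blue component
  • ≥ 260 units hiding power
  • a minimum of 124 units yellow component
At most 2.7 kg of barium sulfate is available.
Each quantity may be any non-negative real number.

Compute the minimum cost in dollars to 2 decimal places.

This is a linear program. Let x1 = kg of barium sulfate, x2 = kg of chrome yellow, x3 = kg of phthalo blue.
Minimise 0.8x1 + 3.69x2 + 12.28x3 s.t.:
  246x3 ≥ 108   (blue component)
  10x1 + 137x2 + 66x3 ≥ 260   (hiding power)
  216x2 ≥ 124   (yellow component)
  x1 ≤ 2.7
  x1, x2, x3 ≥ 0.
At the optimum only chrome yellow, phthalo blue are positive (barium sulfate = 0). There the blue component and hiding power constraints are tight.
Solving gives x2 = 1.686, x3 = 0.439.
Total cost: 3.69·1.686 + 12.28·0.439 = 11.6123.

$11.61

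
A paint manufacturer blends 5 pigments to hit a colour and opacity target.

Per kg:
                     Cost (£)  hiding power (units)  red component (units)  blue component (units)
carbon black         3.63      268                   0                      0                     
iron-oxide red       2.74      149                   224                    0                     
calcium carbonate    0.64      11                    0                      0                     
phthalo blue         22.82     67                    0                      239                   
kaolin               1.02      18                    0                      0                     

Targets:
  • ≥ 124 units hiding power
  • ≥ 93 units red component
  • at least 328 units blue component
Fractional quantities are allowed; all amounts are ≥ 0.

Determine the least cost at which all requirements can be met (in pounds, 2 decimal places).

This is a linear program. Let x1 = kg of carbon black, x2 = kg of iron-oxide red, x3 = kg of calcium carbonate, x4 = kg of phthalo blue, x5 = kg of kaolin.
min 3.63x1 + 2.74x2 + 0.64x3 + 22.82x4 + 1.02x5 s.t.:
  268x1 + 149x2 + 11x3 + 67x4 + 18x5 ≥ 124   (hiding power)
  224x2 ≥ 93   (red component)
  239x4 ≥ 328   (blue component)
  x1, x2, x3, x4, x5 ≥ 0.
At the optimum only iron-oxide red, phthalo blue are positive (carbon black, calcium carbonate, kaolin = 0). The red component and blue component requirements are met with equality.
Solving gives x2 = 0.41518, x4 = 1.3724.
Hence cost = 2.74·0.41518 + 22.82·1.3724 = £32.4558.

£32.46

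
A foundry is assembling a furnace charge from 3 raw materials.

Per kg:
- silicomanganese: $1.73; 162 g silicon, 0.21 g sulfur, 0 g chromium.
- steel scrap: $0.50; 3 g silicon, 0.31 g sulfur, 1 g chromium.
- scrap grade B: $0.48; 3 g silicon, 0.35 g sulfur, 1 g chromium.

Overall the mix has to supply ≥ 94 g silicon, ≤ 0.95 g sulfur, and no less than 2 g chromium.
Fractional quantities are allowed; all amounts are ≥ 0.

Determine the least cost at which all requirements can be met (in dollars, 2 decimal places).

Let x1 = kg of silicomanganese, x2 = kg of steel scrap, x3 = kg of scrap grade B.
Minimise 1.73x1 + 0.5x2 + 0.48x3 subject to:
  162x1 + 3x2 + 3x3 ≥ 94   (silicon)
  0.21x1 + 0.31x2 + 0.35x3 ≤ 0.95   (sulfur)
  1x2 + 1x3 ≥ 2   (chromium)
  x1, x2, x3 ≥ 0.
The optimal basis is {silicomanganese, scrap grade B}; steel scrap drops out. The silicon and chromium requirements are met with equality.
So silicomanganese = 0.5432 kg, scrap grade B = 2 kg.
Objective = 1.73·0.5432 + 0.48·2 = 1.8997.

$1.90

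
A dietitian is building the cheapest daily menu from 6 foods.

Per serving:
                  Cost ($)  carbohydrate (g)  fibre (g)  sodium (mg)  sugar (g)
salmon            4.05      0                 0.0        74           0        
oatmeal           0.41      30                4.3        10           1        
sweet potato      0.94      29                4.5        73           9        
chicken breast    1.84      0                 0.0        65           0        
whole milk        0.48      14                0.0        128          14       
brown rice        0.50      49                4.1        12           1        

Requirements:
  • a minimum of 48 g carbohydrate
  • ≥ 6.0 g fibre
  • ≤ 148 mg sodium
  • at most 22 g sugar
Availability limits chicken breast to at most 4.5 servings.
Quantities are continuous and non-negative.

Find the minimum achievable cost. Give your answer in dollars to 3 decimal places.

Treat it as an LP. Let x1 = servings of salmon, x2 = servings of oatmeal, x3 = servings of sweet potato, x4 = servings of chicken breast, x5 = servings of whole milk, x6 = servings of brown rice.
Minimize 4.05x1 + 0.41x2 + 0.94x3 + 1.84x4 + 0.48x5 + 0.5x6 s.t.:
  30x2 + 29x3 + 14x5 + 49x6 ≥ 48   (carbohydrate)
  4.3x2 + 4.5x3 + 4.1x6 ≥ 6   (fibre)
  74x1 + 10x2 + 73x3 + 65x4 + 128x5 + 12x6 ≤ 148   (sodium)
  1x2 + 9x3 + 14x5 + 1x6 ≤ 22   (sugar)
  x4 ≤ 4.5
  x1, x2, x3, x4, x5, x6 ≥ 0.
The minimum-cost mix takes nothing from salmon, sweet potato, chicken breast, whole milk — only oatmeal, brown rice. The carbohydrate and fibre requirements are met with equality.
Optimal quantities: oatmeal = 1.108 servings, brown rice = 0.301 servings.
Hence cost = 0.41·1.108 + 0.5·0.301 = $0.60478.

$0.605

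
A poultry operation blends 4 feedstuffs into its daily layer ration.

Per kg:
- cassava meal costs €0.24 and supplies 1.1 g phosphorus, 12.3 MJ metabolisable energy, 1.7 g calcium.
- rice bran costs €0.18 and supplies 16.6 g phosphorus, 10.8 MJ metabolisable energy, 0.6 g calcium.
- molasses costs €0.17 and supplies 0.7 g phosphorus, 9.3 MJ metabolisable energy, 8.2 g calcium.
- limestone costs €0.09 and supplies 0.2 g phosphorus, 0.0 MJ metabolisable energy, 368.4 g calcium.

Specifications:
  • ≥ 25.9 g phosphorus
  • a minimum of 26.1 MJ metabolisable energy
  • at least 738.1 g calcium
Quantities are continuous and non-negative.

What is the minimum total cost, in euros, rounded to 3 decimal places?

Treat it as an LP. Let x1 = kg of cassava meal, x2 = kg of rice bran, x3 = kg of molasses, x4 = kg of limestone.
Minimise 0.24x1 + 0.18x2 + 0.17x3 + 0.09x4 with:
  1.1x1 + 16.6x2 + 0.7x3 + 0.2x4 ≥ 25.9   (phosphorus)
  12.3x1 + 10.8x2 + 9.3x3 ≥ 26.1   (metabolisable energy)
  1.7x1 + 0.6x2 + 8.2x3 + 368.4x4 ≥ 738.1   (calcium)
  x1, x2, x3, x4 ≥ 0.
The minimum-cost mix takes nothing from cassava meal, molasses — only rice bran, limestone. Binding constraints: metabolisable energy and calcium.
That vertex is x2 = 2.417, x4 = 2.
Total cost: 0.18·2.417 + 0.09·2 = 0.61506.

€0.615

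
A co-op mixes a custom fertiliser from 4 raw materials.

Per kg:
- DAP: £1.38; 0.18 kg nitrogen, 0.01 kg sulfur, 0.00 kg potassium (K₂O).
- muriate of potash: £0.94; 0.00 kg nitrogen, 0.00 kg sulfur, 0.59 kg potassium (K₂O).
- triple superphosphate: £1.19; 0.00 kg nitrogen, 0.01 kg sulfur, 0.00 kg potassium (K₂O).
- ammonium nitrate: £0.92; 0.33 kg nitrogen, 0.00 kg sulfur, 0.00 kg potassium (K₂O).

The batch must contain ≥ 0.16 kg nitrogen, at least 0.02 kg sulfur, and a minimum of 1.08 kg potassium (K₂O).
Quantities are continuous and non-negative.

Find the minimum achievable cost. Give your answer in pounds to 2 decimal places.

£4.27

This is a linear program. Let x1 = kg of DAP, x2 = kg of muriate of potash, x3 = kg of triple superphosphate, x4 = kg of ammonium nitrate.
min 1.38x1 + 0.94x2 + 1.19x3 + 0.92x4 s.t.:
  0.18x1 + 0.33x4 ≥ 0.16   (nitrogen)
  0.01x1 + 0.01x3 ≥ 0.02   (sulfur)
  0.59x2 ≥ 1.08   (potassium (K₂O))
  x1, x2, x3, x4 ≥ 0.
At the optimum only DAP, muriate of potash, triple superphosphate are positive (ammonium nitrate = 0). There the nitrogen, sulfur, potassium (K₂O) constraints are tight.
Optimal quantities: DAP = 0.8889 kg, muriate of potash = 1.831 kg, triple superphosphate = 1.111 kg.
Objective = 1.38·0.8889 + 0.94·1.831 + 1.19·1.111 = 4.2699.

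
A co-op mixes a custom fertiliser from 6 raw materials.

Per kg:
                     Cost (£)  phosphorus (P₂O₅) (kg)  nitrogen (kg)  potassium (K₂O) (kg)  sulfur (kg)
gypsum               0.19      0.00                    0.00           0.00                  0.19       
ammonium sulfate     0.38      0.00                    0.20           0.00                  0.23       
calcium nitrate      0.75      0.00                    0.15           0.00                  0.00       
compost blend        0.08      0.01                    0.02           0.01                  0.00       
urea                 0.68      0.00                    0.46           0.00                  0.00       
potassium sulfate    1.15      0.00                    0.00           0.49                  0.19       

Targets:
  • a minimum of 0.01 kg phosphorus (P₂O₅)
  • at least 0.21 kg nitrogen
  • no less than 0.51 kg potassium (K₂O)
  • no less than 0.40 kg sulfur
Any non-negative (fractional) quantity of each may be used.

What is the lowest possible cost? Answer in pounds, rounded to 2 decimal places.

Let x1 = kg of gypsum, x2 = kg of ammonium sulfate, x3 = kg of calcium nitrate, x4 = kg of compost blend, x5 = kg of urea, x6 = kg of potassium sulfate.
Minimise 0.19x1 + 0.38x2 + 0.75x3 + 0.08x4 + 0.68x5 + 1.15x6 s.t.:
  0.01x4 ≥ 0.01   (phosphorus (P₂O₅))
  0.2x2 + 0.15x3 + 0.02x4 + 0.46x5 ≥ 0.21   (nitrogen)
  0.01x4 + 0.49x6 ≥ 0.51   (potassium (K₂O))
  0.19x1 + 0.23x2 + 0.19x6 ≥ 0.4   (sulfur)
  x1, x2, x3, x4, x5, x6 ≥ 0.
The cheapest feasible vertex uses only ammonium sulfate, compost blend, urea, potassium sulfate; gypsum, calcium nitrate are not used. The phosphorus (P₂O₅), nitrogen, potassium (K₂O), sulfur requirements are met with equality.
So ammonium sulfate = 0.8962 kg, compost blend = 1 kg, urea = 0.0234 kg, potassium sulfate = 1.02 kg.
Objective = 0.38·0.8962 + 0.08·1 + 0.68·0.0234 + 1.15·1.02 = 1.6095.

£1.61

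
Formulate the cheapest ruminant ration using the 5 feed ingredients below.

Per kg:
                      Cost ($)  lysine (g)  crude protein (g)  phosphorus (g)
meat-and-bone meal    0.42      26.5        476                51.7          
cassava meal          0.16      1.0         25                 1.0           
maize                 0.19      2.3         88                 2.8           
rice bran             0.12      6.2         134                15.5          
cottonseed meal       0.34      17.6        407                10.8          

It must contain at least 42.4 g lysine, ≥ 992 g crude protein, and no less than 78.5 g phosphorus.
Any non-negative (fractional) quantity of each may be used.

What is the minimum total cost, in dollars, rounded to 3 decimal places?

Treat it as an LP. Let x1 = kg of meat-and-bone meal, x2 = kg of cassava meal, x3 = kg of maize, x4 = kg of rice bran, x5 = kg of cottonseed meal.
min 0.42x1 + 0.16x2 + 0.19x3 + 0.12x4 + 0.34x5 subject to:
  26.5x1 + 1x2 + 2.3x3 + 6.2x4 + 17.6x5 ≥ 42.4   (lysine)
  476x1 + 25x2 + 88x3 + 134x4 + 407x5 ≥ 992   (crude protein)
  51.7x1 + 1x2 + 2.8x3 + 15.5x4 + 10.8x5 ≥ 78.5   (phosphorus)
  x1, x2, x3, x4, x5 ≥ 0.
At the optimum only meat-and-bone meal, cottonseed meal are positive (cassava meal, maize, rice bran = 0). There the crude protein and phosphorus constraints are tight.
Optimal quantities: meat-and-bone meal = 1.3355 kg, cottonseed meal = 0.87544 kg.
Objective = 0.42·1.3355 + 0.34·0.87544 = 0.85856.

$0.859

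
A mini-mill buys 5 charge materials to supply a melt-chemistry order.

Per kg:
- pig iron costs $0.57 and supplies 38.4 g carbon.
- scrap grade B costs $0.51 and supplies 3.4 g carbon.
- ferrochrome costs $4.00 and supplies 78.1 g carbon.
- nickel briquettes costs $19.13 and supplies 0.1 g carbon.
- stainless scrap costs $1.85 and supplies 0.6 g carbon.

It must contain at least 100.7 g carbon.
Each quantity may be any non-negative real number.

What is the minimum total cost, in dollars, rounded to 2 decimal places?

Let x1 = kg of pig iron, x2 = kg of scrap grade B, x3 = kg of ferrochrome, x4 = kg of nickel briquettes, x5 = kg of stainless scrap.
Minimise 0.57x1 + 0.51x2 + 4x3 + 19.13x4 + 1.85x5 subject to:
  38.4x1 + 3.4x2 + 78.1x3 + 0.1x4 + 0.6x5 ≥ 100.7   (carbon)
  x1, x2, x3, x4, x5 ≥ 0.
At the optimum only pig iron is positive (scrap grade B, ferrochrome, nickel briquettes, stainless scrap = 0). There the carbon constraint is tight.
That vertex is x1 = 2.622.
Total cost: 0.57·2.622 = 1.4945.

$1.49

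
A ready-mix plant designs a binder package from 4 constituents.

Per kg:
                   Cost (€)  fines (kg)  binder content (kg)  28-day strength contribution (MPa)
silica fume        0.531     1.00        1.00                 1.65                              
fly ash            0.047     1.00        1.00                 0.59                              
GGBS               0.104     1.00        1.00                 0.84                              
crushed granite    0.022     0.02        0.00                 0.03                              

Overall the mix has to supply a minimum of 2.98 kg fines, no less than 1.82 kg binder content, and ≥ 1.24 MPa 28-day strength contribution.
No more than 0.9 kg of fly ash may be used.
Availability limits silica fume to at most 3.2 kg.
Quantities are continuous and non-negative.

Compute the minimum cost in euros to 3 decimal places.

€0.259

Let x1 = kg of silica fume, x2 = kg of fly ash, x3 = kg of GGBS, x4 = kg of crushed granite.
Minimize 0.531x1 + 0.047x2 + 0.104x3 + 0.022x4 subject to:
  1x1 + 1x2 + 1x3 + 0.02x4 ≥ 2.98   (fines)
  1x1 + 1x2 + 1x3 ≥ 1.82   (binder content)
  1.65x1 + 0.59x2 + 0.84x3 + 0.03x4 ≥ 1.24   (28-day strength contribution)
  x2 ≤ 0.9
  x1 ≤ 3.2
  x1, x2, x3, x4 ≥ 0.
The minimum-cost mix takes nothing from silica fume, crushed granite — only fly ash, GGBS. There the fines and the fly ash cap constraints are tight.
Optimal quantities: fly ash = 0.9 kg, GGBS = 2.08 kg.
Total cost: 0.047·0.9 + 0.104·2.08 = 0.25862.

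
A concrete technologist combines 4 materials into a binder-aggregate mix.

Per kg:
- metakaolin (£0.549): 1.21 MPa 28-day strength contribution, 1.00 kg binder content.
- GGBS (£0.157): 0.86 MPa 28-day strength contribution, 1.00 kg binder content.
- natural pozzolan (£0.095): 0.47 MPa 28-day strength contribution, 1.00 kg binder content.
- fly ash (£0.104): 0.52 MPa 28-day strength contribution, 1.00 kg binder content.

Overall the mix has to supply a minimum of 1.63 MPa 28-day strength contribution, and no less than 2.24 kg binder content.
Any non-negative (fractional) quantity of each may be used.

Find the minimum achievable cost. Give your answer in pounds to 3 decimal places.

£0.305

Treat it as an LP. Let x1 = kg of metakaolin, x2 = kg of GGBS, x3 = kg of natural pozzolan, x4 = kg of fly ash.
min 0.549x1 + 0.157x2 + 0.095x3 + 0.104x4 with:
  1.21x1 + 0.86x2 + 0.47x3 + 0.52x4 ≥ 1.63   (28-day strength contribution)
  1x1 + 1x2 + 1x3 + 1x4 ≥ 2.24   (binder content)
  x1, x2, x3, x4 ≥ 0.
At the optimum only GGBS, natural pozzolan are positive (metakaolin, fly ash = 0). The 28-day strength contribution and binder content requirements are met with equality.
That vertex is x2 = 1.48, x3 = 0.76.
Cost = 0.157·1.48 + 0.095·0.76 = 0.30456.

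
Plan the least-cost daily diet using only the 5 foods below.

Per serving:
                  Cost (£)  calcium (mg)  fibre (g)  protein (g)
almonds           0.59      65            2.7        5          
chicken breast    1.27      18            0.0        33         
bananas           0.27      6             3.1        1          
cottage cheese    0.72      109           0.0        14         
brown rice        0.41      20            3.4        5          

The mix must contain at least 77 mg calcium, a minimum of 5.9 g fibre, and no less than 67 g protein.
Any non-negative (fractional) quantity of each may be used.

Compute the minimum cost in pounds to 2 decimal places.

£2.97

Let x1 = servings of almonds, x2 = servings of chicken breast, x3 = servings of bananas, x4 = servings of cottage cheese, x5 = servings of brown rice.
Minimize 0.59x1 + 1.27x2 + 0.27x3 + 0.72x4 + 0.41x5 s.t.:
  65x1 + 18x2 + 6x3 + 109x4 + 20x5 ≥ 77   (calcium)
  2.7x1 + 3.1x3 + 3.4x5 ≥ 5.9   (fibre)
  5x1 + 33x2 + 1x3 + 14x4 + 5x5 ≥ 67   (protein)
  x1, x2, x3, x4, x5 ≥ 0.
The optimal basis is {chicken breast, cottage cheese, brown rice}; almonds, bananas drop out. There the calcium, fibre, protein constraints are tight.
Solving gives x2 = 1.7235, x4 = 0.1034, x5 = 1.7353.
Objective = 1.27·1.7235 + 0.72·0.1034 + 0.41·1.7353 = 2.9748.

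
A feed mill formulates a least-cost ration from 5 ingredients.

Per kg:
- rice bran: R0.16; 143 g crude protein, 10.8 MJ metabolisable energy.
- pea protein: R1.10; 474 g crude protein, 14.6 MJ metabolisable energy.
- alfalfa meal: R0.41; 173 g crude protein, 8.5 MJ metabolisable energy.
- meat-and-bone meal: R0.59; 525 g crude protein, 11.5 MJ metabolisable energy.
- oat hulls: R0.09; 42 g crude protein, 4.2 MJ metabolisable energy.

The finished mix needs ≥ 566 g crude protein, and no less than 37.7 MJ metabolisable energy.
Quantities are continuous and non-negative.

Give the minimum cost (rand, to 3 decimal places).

R0.633

Set it up as a linear program. Let x1 = kg of rice bran, x2 = kg of pea protein, x3 = kg of alfalfa meal, x4 = kg of meat-and-bone meal, x5 = kg of oat hulls.
min 0.16x1 + 1.1x2 + 0.41x3 + 0.59x4 + 0.09x5 s.t.:
  143x1 + 474x2 + 173x3 + 525x4 + 42x5 ≥ 566   (crude protein)
  10.8x1 + 14.6x2 + 8.5x3 + 11.5x4 + 4.2x5 ≥ 37.7   (metabolisable energy)
  x1, x2, x3, x4, x5 ≥ 0.
The optimal basis is {rice bran}; pea protein, alfalfa meal, meat-and-bone meal, oat hulls drop out. There the crude protein constraint is tight.
Solving gives x1 = 3.958.
Objective = 0.16·3.958 = 0.63328.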